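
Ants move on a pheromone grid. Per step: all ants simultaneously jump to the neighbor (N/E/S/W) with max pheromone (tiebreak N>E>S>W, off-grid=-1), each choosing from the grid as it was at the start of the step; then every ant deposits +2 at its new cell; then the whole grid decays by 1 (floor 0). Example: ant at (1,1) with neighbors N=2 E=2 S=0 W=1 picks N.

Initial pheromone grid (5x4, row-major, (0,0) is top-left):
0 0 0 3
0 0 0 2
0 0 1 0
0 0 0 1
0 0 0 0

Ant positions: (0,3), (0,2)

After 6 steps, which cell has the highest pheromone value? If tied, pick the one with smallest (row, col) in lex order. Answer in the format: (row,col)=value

Step 1: ant0:(0,3)->S->(1,3) | ant1:(0,2)->E->(0,3)
  grid max=4 at (0,3)
Step 2: ant0:(1,3)->N->(0,3) | ant1:(0,3)->S->(1,3)
  grid max=5 at (0,3)
Step 3: ant0:(0,3)->S->(1,3) | ant1:(1,3)->N->(0,3)
  grid max=6 at (0,3)
Step 4: ant0:(1,3)->N->(0,3) | ant1:(0,3)->S->(1,3)
  grid max=7 at (0,3)
Step 5: ant0:(0,3)->S->(1,3) | ant1:(1,3)->N->(0,3)
  grid max=8 at (0,3)
Step 6: ant0:(1,3)->N->(0,3) | ant1:(0,3)->S->(1,3)
  grid max=9 at (0,3)
Final grid:
  0 0 0 9
  0 0 0 8
  0 0 0 0
  0 0 0 0
  0 0 0 0
Max pheromone 9 at (0,3)

Answer: (0,3)=9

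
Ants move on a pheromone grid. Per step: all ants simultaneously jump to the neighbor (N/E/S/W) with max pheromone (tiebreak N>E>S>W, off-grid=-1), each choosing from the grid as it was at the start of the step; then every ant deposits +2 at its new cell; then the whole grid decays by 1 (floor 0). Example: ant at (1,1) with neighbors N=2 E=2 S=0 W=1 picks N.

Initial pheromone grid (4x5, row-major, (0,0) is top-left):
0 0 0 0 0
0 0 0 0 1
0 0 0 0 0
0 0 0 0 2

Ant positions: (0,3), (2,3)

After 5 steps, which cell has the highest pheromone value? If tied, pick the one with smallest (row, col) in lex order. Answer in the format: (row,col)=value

Answer: (0,4)=5

Derivation:
Step 1: ant0:(0,3)->E->(0,4) | ant1:(2,3)->N->(1,3)
  grid max=1 at (0,4)
Step 2: ant0:(0,4)->S->(1,4) | ant1:(1,3)->N->(0,3)
  grid max=1 at (0,3)
Step 3: ant0:(1,4)->N->(0,4) | ant1:(0,3)->E->(0,4)
  grid max=3 at (0,4)
Step 4: ant0:(0,4)->S->(1,4) | ant1:(0,4)->S->(1,4)
  grid max=3 at (1,4)
Step 5: ant0:(1,4)->N->(0,4) | ant1:(1,4)->N->(0,4)
  grid max=5 at (0,4)
Final grid:
  0 0 0 0 5
  0 0 0 0 2
  0 0 0 0 0
  0 0 0 0 0
Max pheromone 5 at (0,4)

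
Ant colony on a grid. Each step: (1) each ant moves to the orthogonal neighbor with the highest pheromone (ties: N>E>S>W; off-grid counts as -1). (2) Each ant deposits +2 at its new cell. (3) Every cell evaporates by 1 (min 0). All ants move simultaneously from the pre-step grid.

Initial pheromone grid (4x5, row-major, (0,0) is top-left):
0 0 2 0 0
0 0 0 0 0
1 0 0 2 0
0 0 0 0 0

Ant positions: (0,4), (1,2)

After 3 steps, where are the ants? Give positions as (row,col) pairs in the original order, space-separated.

Step 1: ant0:(0,4)->S->(1,4) | ant1:(1,2)->N->(0,2)
  grid max=3 at (0,2)
Step 2: ant0:(1,4)->N->(0,4) | ant1:(0,2)->E->(0,3)
  grid max=2 at (0,2)
Step 3: ant0:(0,4)->W->(0,3) | ant1:(0,3)->W->(0,2)
  grid max=3 at (0,2)

(0,3) (0,2)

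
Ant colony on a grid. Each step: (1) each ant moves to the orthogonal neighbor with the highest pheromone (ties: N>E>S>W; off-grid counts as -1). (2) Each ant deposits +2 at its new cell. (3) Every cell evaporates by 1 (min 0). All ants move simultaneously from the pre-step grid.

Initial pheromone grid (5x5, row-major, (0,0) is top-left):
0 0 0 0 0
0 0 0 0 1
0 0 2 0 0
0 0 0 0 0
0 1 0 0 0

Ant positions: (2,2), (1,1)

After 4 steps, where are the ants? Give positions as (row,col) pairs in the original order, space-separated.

Step 1: ant0:(2,2)->N->(1,2) | ant1:(1,1)->N->(0,1)
  grid max=1 at (0,1)
Step 2: ant0:(1,2)->S->(2,2) | ant1:(0,1)->E->(0,2)
  grid max=2 at (2,2)
Step 3: ant0:(2,2)->N->(1,2) | ant1:(0,2)->E->(0,3)
  grid max=1 at (0,3)
Step 4: ant0:(1,2)->S->(2,2) | ant1:(0,3)->E->(0,4)
  grid max=2 at (2,2)

(2,2) (0,4)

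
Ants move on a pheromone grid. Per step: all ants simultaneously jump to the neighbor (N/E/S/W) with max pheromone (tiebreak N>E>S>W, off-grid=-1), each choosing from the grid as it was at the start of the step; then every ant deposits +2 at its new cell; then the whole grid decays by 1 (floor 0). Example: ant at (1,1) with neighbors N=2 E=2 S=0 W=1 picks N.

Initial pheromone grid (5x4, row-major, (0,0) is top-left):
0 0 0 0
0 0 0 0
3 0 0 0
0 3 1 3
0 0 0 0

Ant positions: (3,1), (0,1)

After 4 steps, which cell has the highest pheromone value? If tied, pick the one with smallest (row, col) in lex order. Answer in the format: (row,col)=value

Step 1: ant0:(3,1)->E->(3,2) | ant1:(0,1)->E->(0,2)
  grid max=2 at (2,0)
Step 2: ant0:(3,2)->E->(3,3) | ant1:(0,2)->E->(0,3)
  grid max=3 at (3,3)
Step 3: ant0:(3,3)->W->(3,2) | ant1:(0,3)->S->(1,3)
  grid max=2 at (3,2)
Step 4: ant0:(3,2)->E->(3,3) | ant1:(1,3)->N->(0,3)
  grid max=3 at (3,3)
Final grid:
  0 0 0 1
  0 0 0 0
  0 0 0 0
  0 0 1 3
  0 0 0 0
Max pheromone 3 at (3,3)

Answer: (3,3)=3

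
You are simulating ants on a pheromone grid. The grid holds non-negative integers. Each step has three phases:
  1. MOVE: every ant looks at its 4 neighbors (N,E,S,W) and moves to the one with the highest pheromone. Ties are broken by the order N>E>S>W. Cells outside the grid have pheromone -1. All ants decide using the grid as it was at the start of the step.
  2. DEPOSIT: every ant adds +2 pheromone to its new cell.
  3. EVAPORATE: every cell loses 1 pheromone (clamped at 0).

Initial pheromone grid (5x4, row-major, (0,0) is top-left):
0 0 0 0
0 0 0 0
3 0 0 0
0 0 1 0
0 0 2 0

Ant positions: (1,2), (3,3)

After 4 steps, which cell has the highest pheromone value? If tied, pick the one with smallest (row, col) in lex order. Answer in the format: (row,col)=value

Answer: (4,2)=2

Derivation:
Step 1: ant0:(1,2)->N->(0,2) | ant1:(3,3)->W->(3,2)
  grid max=2 at (2,0)
Step 2: ant0:(0,2)->E->(0,3) | ant1:(3,2)->S->(4,2)
  grid max=2 at (4,2)
Step 3: ant0:(0,3)->S->(1,3) | ant1:(4,2)->N->(3,2)
  grid max=2 at (3,2)
Step 4: ant0:(1,3)->N->(0,3) | ant1:(3,2)->S->(4,2)
  grid max=2 at (4,2)
Final grid:
  0 0 0 1
  0 0 0 0
  0 0 0 0
  0 0 1 0
  0 0 2 0
Max pheromone 2 at (4,2)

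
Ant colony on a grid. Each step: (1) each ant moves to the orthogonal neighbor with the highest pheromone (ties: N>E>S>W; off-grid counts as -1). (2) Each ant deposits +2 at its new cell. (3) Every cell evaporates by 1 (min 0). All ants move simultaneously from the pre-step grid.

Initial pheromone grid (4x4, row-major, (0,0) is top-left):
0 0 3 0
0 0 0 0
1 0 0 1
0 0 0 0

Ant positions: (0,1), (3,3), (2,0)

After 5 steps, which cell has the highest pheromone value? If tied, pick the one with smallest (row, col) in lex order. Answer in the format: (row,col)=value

Step 1: ant0:(0,1)->E->(0,2) | ant1:(3,3)->N->(2,3) | ant2:(2,0)->N->(1,0)
  grid max=4 at (0,2)
Step 2: ant0:(0,2)->E->(0,3) | ant1:(2,3)->N->(1,3) | ant2:(1,0)->N->(0,0)
  grid max=3 at (0,2)
Step 3: ant0:(0,3)->W->(0,2) | ant1:(1,3)->N->(0,3) | ant2:(0,0)->E->(0,1)
  grid max=4 at (0,2)
Step 4: ant0:(0,2)->E->(0,3) | ant1:(0,3)->W->(0,2) | ant2:(0,1)->E->(0,2)
  grid max=7 at (0,2)
Step 5: ant0:(0,3)->W->(0,2) | ant1:(0,2)->E->(0,3) | ant2:(0,2)->E->(0,3)
  grid max=8 at (0,2)
Final grid:
  0 0 8 6
  0 0 0 0
  0 0 0 0
  0 0 0 0
Max pheromone 8 at (0,2)

Answer: (0,2)=8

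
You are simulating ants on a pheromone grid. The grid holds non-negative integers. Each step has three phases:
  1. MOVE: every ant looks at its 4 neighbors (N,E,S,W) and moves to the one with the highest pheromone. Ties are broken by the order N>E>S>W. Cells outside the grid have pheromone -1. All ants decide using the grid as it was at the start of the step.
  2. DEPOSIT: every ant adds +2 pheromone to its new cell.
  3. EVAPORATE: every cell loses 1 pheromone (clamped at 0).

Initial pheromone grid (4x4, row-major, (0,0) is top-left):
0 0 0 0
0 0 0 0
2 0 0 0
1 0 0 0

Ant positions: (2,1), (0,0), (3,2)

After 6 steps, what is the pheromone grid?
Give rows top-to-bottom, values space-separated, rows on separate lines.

After step 1: ants at (2,0),(0,1),(2,2)
  0 1 0 0
  0 0 0 0
  3 0 1 0
  0 0 0 0
After step 2: ants at (1,0),(0,2),(1,2)
  0 0 1 0
  1 0 1 0
  2 0 0 0
  0 0 0 0
After step 3: ants at (2,0),(1,2),(0,2)
  0 0 2 0
  0 0 2 0
  3 0 0 0
  0 0 0 0
After step 4: ants at (1,0),(0,2),(1,2)
  0 0 3 0
  1 0 3 0
  2 0 0 0
  0 0 0 0
After step 5: ants at (2,0),(1,2),(0,2)
  0 0 4 0
  0 0 4 0
  3 0 0 0
  0 0 0 0
After step 6: ants at (1,0),(0,2),(1,2)
  0 0 5 0
  1 0 5 0
  2 0 0 0
  0 0 0 0

0 0 5 0
1 0 5 0
2 0 0 0
0 0 0 0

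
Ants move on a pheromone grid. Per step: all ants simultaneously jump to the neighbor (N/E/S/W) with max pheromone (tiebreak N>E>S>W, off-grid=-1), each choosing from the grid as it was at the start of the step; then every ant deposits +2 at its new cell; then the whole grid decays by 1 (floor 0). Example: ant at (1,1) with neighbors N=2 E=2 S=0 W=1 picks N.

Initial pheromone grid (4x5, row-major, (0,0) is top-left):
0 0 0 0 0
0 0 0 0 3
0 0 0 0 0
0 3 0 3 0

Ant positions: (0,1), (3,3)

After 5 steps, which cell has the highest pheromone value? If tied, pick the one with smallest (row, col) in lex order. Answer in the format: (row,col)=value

Step 1: ant0:(0,1)->E->(0,2) | ant1:(3,3)->N->(2,3)
  grid max=2 at (1,4)
Step 2: ant0:(0,2)->E->(0,3) | ant1:(2,3)->S->(3,3)
  grid max=3 at (3,3)
Step 3: ant0:(0,3)->E->(0,4) | ant1:(3,3)->N->(2,3)
  grid max=2 at (3,3)
Step 4: ant0:(0,4)->S->(1,4) | ant1:(2,3)->S->(3,3)
  grid max=3 at (3,3)
Step 5: ant0:(1,4)->N->(0,4) | ant1:(3,3)->N->(2,3)
  grid max=2 at (3,3)
Final grid:
  0 0 0 0 1
  0 0 0 0 0
  0 0 0 1 0
  0 0 0 2 0
Max pheromone 2 at (3,3)

Answer: (3,3)=2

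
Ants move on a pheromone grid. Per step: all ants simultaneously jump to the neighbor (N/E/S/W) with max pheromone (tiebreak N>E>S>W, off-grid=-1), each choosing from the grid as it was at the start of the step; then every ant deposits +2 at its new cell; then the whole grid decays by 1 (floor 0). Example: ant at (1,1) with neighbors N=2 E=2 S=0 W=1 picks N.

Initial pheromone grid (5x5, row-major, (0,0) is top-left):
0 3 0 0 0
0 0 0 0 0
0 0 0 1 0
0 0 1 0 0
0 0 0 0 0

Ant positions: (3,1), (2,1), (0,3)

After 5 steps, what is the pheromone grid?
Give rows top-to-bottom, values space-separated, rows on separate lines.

After step 1: ants at (3,2),(1,1),(0,4)
  0 2 0 0 1
  0 1 0 0 0
  0 0 0 0 0
  0 0 2 0 0
  0 0 0 0 0
After step 2: ants at (2,2),(0,1),(1,4)
  0 3 0 0 0
  0 0 0 0 1
  0 0 1 0 0
  0 0 1 0 0
  0 0 0 0 0
After step 3: ants at (3,2),(0,2),(0,4)
  0 2 1 0 1
  0 0 0 0 0
  0 0 0 0 0
  0 0 2 0 0
  0 0 0 0 0
After step 4: ants at (2,2),(0,1),(1,4)
  0 3 0 0 0
  0 0 0 0 1
  0 0 1 0 0
  0 0 1 0 0
  0 0 0 0 0
After step 5: ants at (3,2),(0,2),(0,4)
  0 2 1 0 1
  0 0 0 0 0
  0 0 0 0 0
  0 0 2 0 0
  0 0 0 0 0

0 2 1 0 1
0 0 0 0 0
0 0 0 0 0
0 0 2 0 0
0 0 0 0 0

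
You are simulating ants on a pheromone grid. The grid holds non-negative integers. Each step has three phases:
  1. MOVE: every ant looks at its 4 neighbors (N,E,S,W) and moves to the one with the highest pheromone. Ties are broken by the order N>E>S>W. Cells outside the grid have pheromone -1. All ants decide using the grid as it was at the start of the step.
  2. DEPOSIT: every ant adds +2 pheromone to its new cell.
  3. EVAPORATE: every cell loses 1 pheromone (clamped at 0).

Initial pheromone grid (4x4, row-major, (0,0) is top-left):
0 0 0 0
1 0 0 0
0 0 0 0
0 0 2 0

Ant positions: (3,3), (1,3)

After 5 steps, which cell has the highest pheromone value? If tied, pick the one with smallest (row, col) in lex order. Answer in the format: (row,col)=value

Answer: (3,2)=3

Derivation:
Step 1: ant0:(3,3)->W->(3,2) | ant1:(1,3)->N->(0,3)
  grid max=3 at (3,2)
Step 2: ant0:(3,2)->N->(2,2) | ant1:(0,3)->S->(1,3)
  grid max=2 at (3,2)
Step 3: ant0:(2,2)->S->(3,2) | ant1:(1,3)->N->(0,3)
  grid max=3 at (3,2)
Step 4: ant0:(3,2)->N->(2,2) | ant1:(0,3)->S->(1,3)
  grid max=2 at (3,2)
Step 5: ant0:(2,2)->S->(3,2) | ant1:(1,3)->N->(0,3)
  grid max=3 at (3,2)
Final grid:
  0 0 0 1
  0 0 0 0
  0 0 0 0
  0 0 3 0
Max pheromone 3 at (3,2)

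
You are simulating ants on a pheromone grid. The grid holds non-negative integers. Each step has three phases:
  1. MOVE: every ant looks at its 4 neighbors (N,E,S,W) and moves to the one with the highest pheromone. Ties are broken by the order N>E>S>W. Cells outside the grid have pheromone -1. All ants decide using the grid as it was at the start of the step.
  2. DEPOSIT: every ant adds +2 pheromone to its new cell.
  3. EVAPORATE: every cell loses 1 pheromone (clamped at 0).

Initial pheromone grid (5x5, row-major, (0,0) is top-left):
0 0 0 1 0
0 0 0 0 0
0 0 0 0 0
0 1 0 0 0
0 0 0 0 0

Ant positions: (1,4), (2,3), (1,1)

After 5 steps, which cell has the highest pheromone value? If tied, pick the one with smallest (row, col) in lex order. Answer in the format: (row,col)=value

Answer: (0,2)=6

Derivation:
Step 1: ant0:(1,4)->N->(0,4) | ant1:(2,3)->N->(1,3) | ant2:(1,1)->N->(0,1)
  grid max=1 at (0,1)
Step 2: ant0:(0,4)->S->(1,4) | ant1:(1,3)->N->(0,3) | ant2:(0,1)->E->(0,2)
  grid max=1 at (0,2)
Step 3: ant0:(1,4)->N->(0,4) | ant1:(0,3)->W->(0,2) | ant2:(0,2)->E->(0,3)
  grid max=2 at (0,2)
Step 4: ant0:(0,4)->W->(0,3) | ant1:(0,2)->E->(0,3) | ant2:(0,3)->W->(0,2)
  grid max=5 at (0,3)
Step 5: ant0:(0,3)->W->(0,2) | ant1:(0,3)->W->(0,2) | ant2:(0,2)->E->(0,3)
  grid max=6 at (0,2)
Final grid:
  0 0 6 6 0
  0 0 0 0 0
  0 0 0 0 0
  0 0 0 0 0
  0 0 0 0 0
Max pheromone 6 at (0,2)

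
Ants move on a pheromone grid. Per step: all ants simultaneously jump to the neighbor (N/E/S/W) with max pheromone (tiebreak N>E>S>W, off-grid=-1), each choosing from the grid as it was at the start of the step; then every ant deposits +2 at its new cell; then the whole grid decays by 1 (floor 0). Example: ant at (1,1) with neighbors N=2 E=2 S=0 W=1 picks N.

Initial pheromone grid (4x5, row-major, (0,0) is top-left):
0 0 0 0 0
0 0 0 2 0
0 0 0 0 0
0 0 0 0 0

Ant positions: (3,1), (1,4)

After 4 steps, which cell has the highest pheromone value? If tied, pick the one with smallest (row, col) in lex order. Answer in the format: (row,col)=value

Answer: (1,3)=2

Derivation:
Step 1: ant0:(3,1)->N->(2,1) | ant1:(1,4)->W->(1,3)
  grid max=3 at (1,3)
Step 2: ant0:(2,1)->N->(1,1) | ant1:(1,3)->N->(0,3)
  grid max=2 at (1,3)
Step 3: ant0:(1,1)->N->(0,1) | ant1:(0,3)->S->(1,3)
  grid max=3 at (1,3)
Step 4: ant0:(0,1)->E->(0,2) | ant1:(1,3)->N->(0,3)
  grid max=2 at (1,3)
Final grid:
  0 0 1 1 0
  0 0 0 2 0
  0 0 0 0 0
  0 0 0 0 0
Max pheromone 2 at (1,3)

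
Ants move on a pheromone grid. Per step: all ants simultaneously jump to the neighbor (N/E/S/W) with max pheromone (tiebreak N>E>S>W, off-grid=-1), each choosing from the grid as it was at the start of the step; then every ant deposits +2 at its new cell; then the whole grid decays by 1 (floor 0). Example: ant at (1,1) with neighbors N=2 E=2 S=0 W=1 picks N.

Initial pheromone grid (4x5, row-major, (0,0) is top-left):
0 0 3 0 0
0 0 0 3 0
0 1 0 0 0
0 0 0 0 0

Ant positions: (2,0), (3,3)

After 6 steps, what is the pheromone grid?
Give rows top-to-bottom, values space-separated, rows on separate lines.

After step 1: ants at (2,1),(2,3)
  0 0 2 0 0
  0 0 0 2 0
  0 2 0 1 0
  0 0 0 0 0
After step 2: ants at (1,1),(1,3)
  0 0 1 0 0
  0 1 0 3 0
  0 1 0 0 0
  0 0 0 0 0
After step 3: ants at (2,1),(0,3)
  0 0 0 1 0
  0 0 0 2 0
  0 2 0 0 0
  0 0 0 0 0
After step 4: ants at (1,1),(1,3)
  0 0 0 0 0
  0 1 0 3 0
  0 1 0 0 0
  0 0 0 0 0
After step 5: ants at (2,1),(0,3)
  0 0 0 1 0
  0 0 0 2 0
  0 2 0 0 0
  0 0 0 0 0
After step 6: ants at (1,1),(1,3)
  0 0 0 0 0
  0 1 0 3 0
  0 1 0 0 0
  0 0 0 0 0

0 0 0 0 0
0 1 0 3 0
0 1 0 0 0
0 0 0 0 0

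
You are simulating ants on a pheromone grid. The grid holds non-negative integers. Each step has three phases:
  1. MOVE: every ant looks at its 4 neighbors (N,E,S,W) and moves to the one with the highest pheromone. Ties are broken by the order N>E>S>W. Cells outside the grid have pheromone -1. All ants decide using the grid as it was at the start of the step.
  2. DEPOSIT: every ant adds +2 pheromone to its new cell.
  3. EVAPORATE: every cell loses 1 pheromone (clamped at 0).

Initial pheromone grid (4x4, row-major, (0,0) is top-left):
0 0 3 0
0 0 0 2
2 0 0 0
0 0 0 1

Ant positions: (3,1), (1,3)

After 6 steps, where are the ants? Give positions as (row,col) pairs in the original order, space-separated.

Step 1: ant0:(3,1)->N->(2,1) | ant1:(1,3)->N->(0,3)
  grid max=2 at (0,2)
Step 2: ant0:(2,1)->W->(2,0) | ant1:(0,3)->W->(0,2)
  grid max=3 at (0,2)
Step 3: ant0:(2,0)->N->(1,0) | ant1:(0,2)->E->(0,3)
  grid max=2 at (0,2)
Step 4: ant0:(1,0)->S->(2,0) | ant1:(0,3)->W->(0,2)
  grid max=3 at (0,2)
Step 5: ant0:(2,0)->N->(1,0) | ant1:(0,2)->E->(0,3)
  grid max=2 at (0,2)
Step 6: ant0:(1,0)->S->(2,0) | ant1:(0,3)->W->(0,2)
  grid max=3 at (0,2)

(2,0) (0,2)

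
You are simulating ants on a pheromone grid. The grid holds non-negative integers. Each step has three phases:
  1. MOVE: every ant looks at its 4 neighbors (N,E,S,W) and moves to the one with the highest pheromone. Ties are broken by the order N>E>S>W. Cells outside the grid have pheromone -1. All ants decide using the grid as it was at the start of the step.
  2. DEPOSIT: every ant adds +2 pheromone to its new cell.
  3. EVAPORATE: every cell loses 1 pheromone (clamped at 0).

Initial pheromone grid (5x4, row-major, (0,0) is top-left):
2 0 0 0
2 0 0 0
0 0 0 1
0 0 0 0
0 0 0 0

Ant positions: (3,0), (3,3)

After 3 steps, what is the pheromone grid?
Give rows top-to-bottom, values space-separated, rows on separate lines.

After step 1: ants at (2,0),(2,3)
  1 0 0 0
  1 0 0 0
  1 0 0 2
  0 0 0 0
  0 0 0 0
After step 2: ants at (1,0),(1,3)
  0 0 0 0
  2 0 0 1
  0 0 0 1
  0 0 0 0
  0 0 0 0
After step 3: ants at (0,0),(2,3)
  1 0 0 0
  1 0 0 0
  0 0 0 2
  0 0 0 0
  0 0 0 0

1 0 0 0
1 0 0 0
0 0 0 2
0 0 0 0
0 0 0 0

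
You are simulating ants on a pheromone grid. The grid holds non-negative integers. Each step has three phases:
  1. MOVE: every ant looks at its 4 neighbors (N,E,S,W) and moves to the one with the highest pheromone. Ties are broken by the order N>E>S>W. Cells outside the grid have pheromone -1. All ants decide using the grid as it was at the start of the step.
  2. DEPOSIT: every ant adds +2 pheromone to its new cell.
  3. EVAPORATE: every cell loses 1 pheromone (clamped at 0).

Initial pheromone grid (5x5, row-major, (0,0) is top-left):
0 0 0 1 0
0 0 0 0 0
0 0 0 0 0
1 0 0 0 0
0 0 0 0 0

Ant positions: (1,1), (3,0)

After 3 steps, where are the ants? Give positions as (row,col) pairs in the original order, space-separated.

Step 1: ant0:(1,1)->N->(0,1) | ant1:(3,0)->N->(2,0)
  grid max=1 at (0,1)
Step 2: ant0:(0,1)->E->(0,2) | ant1:(2,0)->N->(1,0)
  grid max=1 at (0,2)
Step 3: ant0:(0,2)->E->(0,3) | ant1:(1,0)->N->(0,0)
  grid max=1 at (0,0)

(0,3) (0,0)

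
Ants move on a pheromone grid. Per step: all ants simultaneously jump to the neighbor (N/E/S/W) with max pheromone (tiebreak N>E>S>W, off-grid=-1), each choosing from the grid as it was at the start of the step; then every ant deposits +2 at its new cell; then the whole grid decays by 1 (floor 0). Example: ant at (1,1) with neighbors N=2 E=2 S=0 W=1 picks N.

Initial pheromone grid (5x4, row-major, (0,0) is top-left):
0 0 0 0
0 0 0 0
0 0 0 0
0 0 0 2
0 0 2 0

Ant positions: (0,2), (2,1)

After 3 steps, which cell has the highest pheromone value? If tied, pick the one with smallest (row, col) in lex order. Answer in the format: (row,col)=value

Answer: (0,2)=1

Derivation:
Step 1: ant0:(0,2)->E->(0,3) | ant1:(2,1)->N->(1,1)
  grid max=1 at (0,3)
Step 2: ant0:(0,3)->S->(1,3) | ant1:(1,1)->N->(0,1)
  grid max=1 at (0,1)
Step 3: ant0:(1,3)->N->(0,3) | ant1:(0,1)->E->(0,2)
  grid max=1 at (0,2)
Final grid:
  0 0 1 1
  0 0 0 0
  0 0 0 0
  0 0 0 0
  0 0 0 0
Max pheromone 1 at (0,2)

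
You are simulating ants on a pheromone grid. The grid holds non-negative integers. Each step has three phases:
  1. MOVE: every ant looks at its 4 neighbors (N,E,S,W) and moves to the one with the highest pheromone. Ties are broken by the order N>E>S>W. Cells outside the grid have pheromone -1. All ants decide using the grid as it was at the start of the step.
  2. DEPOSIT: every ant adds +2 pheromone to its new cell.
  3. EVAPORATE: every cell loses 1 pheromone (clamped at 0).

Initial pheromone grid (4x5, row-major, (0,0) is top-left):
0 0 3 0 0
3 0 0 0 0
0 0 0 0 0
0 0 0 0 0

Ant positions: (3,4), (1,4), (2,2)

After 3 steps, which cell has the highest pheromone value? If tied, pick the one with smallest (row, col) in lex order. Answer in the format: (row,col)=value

Step 1: ant0:(3,4)->N->(2,4) | ant1:(1,4)->N->(0,4) | ant2:(2,2)->N->(1,2)
  grid max=2 at (0,2)
Step 2: ant0:(2,4)->N->(1,4) | ant1:(0,4)->S->(1,4) | ant2:(1,2)->N->(0,2)
  grid max=3 at (0,2)
Step 3: ant0:(1,4)->N->(0,4) | ant1:(1,4)->N->(0,4) | ant2:(0,2)->E->(0,3)
  grid max=3 at (0,4)
Final grid:
  0 0 2 1 3
  0 0 0 0 2
  0 0 0 0 0
  0 0 0 0 0
Max pheromone 3 at (0,4)

Answer: (0,4)=3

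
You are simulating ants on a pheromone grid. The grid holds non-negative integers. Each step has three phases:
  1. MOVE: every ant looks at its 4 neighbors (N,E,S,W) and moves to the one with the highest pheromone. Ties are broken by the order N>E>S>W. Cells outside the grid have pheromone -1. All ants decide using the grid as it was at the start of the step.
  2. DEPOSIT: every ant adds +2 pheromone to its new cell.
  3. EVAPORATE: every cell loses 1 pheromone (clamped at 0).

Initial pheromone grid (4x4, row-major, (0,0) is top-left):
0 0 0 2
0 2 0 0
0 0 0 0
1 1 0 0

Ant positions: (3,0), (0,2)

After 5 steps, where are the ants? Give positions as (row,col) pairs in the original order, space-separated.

Step 1: ant0:(3,0)->E->(3,1) | ant1:(0,2)->E->(0,3)
  grid max=3 at (0,3)
Step 2: ant0:(3,1)->N->(2,1) | ant1:(0,3)->S->(1,3)
  grid max=2 at (0,3)
Step 3: ant0:(2,1)->S->(3,1) | ant1:(1,3)->N->(0,3)
  grid max=3 at (0,3)
Step 4: ant0:(3,1)->N->(2,1) | ant1:(0,3)->S->(1,3)
  grid max=2 at (0,3)
Step 5: ant0:(2,1)->S->(3,1) | ant1:(1,3)->N->(0,3)
  grid max=3 at (0,3)

(3,1) (0,3)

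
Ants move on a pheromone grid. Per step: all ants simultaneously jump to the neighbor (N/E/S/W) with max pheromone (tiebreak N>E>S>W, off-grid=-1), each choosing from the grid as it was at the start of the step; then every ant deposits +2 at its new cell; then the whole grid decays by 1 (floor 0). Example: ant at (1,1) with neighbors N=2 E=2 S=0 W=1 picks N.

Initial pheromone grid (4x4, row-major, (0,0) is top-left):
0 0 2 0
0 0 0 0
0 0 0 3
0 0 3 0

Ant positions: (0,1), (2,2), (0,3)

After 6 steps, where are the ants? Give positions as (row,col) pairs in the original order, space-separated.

Step 1: ant0:(0,1)->E->(0,2) | ant1:(2,2)->E->(2,3) | ant2:(0,3)->W->(0,2)
  grid max=5 at (0,2)
Step 2: ant0:(0,2)->E->(0,3) | ant1:(2,3)->N->(1,3) | ant2:(0,2)->E->(0,3)
  grid max=4 at (0,2)
Step 3: ant0:(0,3)->W->(0,2) | ant1:(1,3)->N->(0,3) | ant2:(0,3)->W->(0,2)
  grid max=7 at (0,2)
Step 4: ant0:(0,2)->E->(0,3) | ant1:(0,3)->W->(0,2) | ant2:(0,2)->E->(0,3)
  grid max=8 at (0,2)
Step 5: ant0:(0,3)->W->(0,2) | ant1:(0,2)->E->(0,3) | ant2:(0,3)->W->(0,2)
  grid max=11 at (0,2)
Step 6: ant0:(0,2)->E->(0,3) | ant1:(0,3)->W->(0,2) | ant2:(0,2)->E->(0,3)
  grid max=12 at (0,2)

(0,3) (0,2) (0,3)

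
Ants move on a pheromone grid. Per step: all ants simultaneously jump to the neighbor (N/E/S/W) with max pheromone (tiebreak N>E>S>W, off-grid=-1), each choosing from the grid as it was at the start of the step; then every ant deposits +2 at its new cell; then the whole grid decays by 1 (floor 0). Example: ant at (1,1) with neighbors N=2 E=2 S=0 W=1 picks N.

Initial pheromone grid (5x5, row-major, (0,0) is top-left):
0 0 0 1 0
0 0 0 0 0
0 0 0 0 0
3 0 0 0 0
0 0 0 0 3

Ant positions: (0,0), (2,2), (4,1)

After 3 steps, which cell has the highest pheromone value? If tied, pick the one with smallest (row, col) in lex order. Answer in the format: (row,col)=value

Step 1: ant0:(0,0)->E->(0,1) | ant1:(2,2)->N->(1,2) | ant2:(4,1)->N->(3,1)
  grid max=2 at (3,0)
Step 2: ant0:(0,1)->E->(0,2) | ant1:(1,2)->N->(0,2) | ant2:(3,1)->W->(3,0)
  grid max=3 at (0,2)
Step 3: ant0:(0,2)->E->(0,3) | ant1:(0,2)->E->(0,3) | ant2:(3,0)->N->(2,0)
  grid max=3 at (0,3)
Final grid:
  0 0 2 3 0
  0 0 0 0 0
  1 0 0 0 0
  2 0 0 0 0
  0 0 0 0 0
Max pheromone 3 at (0,3)

Answer: (0,3)=3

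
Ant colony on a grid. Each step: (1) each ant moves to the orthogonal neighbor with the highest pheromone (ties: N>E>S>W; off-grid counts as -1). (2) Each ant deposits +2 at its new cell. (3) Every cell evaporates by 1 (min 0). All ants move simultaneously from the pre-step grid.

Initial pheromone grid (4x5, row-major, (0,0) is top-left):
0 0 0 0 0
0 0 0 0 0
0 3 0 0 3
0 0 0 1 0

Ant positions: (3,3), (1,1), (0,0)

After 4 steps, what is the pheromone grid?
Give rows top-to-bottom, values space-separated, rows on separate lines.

After step 1: ants at (2,3),(2,1),(0,1)
  0 1 0 0 0
  0 0 0 0 0
  0 4 0 1 2
  0 0 0 0 0
After step 2: ants at (2,4),(1,1),(0,2)
  0 0 1 0 0
  0 1 0 0 0
  0 3 0 0 3
  0 0 0 0 0
After step 3: ants at (1,4),(2,1),(0,3)
  0 0 0 1 0
  0 0 0 0 1
  0 4 0 0 2
  0 0 0 0 0
After step 4: ants at (2,4),(1,1),(0,4)
  0 0 0 0 1
  0 1 0 0 0
  0 3 0 0 3
  0 0 0 0 0

0 0 0 0 1
0 1 0 0 0
0 3 0 0 3
0 0 0 0 0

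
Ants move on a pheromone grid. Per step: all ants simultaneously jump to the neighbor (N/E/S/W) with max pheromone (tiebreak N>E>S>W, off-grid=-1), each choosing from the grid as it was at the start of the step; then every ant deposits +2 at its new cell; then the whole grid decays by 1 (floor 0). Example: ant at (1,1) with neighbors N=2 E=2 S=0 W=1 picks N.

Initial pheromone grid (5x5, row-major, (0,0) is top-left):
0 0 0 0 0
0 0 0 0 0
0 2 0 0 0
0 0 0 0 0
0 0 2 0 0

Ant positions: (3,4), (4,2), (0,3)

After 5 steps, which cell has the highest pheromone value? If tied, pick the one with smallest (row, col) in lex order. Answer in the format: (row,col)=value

Step 1: ant0:(3,4)->N->(2,4) | ant1:(4,2)->N->(3,2) | ant2:(0,3)->E->(0,4)
  grid max=1 at (0,4)
Step 2: ant0:(2,4)->N->(1,4) | ant1:(3,2)->S->(4,2) | ant2:(0,4)->S->(1,4)
  grid max=3 at (1,4)
Step 3: ant0:(1,4)->N->(0,4) | ant1:(4,2)->N->(3,2) | ant2:(1,4)->N->(0,4)
  grid max=3 at (0,4)
Step 4: ant0:(0,4)->S->(1,4) | ant1:(3,2)->S->(4,2) | ant2:(0,4)->S->(1,4)
  grid max=5 at (1,4)
Step 5: ant0:(1,4)->N->(0,4) | ant1:(4,2)->N->(3,2) | ant2:(1,4)->N->(0,4)
  grid max=5 at (0,4)
Final grid:
  0 0 0 0 5
  0 0 0 0 4
  0 0 0 0 0
  0 0 1 0 0
  0 0 1 0 0
Max pheromone 5 at (0,4)

Answer: (0,4)=5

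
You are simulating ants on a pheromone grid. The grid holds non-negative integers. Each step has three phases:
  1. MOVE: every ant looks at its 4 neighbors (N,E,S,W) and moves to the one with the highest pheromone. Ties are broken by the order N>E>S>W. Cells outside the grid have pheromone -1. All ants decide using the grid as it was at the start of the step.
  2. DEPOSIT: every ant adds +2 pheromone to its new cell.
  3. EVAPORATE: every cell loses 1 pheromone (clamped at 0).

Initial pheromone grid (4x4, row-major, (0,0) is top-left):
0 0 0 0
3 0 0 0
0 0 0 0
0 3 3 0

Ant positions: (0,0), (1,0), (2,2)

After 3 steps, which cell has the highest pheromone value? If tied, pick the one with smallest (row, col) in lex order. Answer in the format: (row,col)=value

Answer: (1,0)=6

Derivation:
Step 1: ant0:(0,0)->S->(1,0) | ant1:(1,0)->N->(0,0) | ant2:(2,2)->S->(3,2)
  grid max=4 at (1,0)
Step 2: ant0:(1,0)->N->(0,0) | ant1:(0,0)->S->(1,0) | ant2:(3,2)->W->(3,1)
  grid max=5 at (1,0)
Step 3: ant0:(0,0)->S->(1,0) | ant1:(1,0)->N->(0,0) | ant2:(3,1)->E->(3,2)
  grid max=6 at (1,0)
Final grid:
  3 0 0 0
  6 0 0 0
  0 0 0 0
  0 2 4 0
Max pheromone 6 at (1,0)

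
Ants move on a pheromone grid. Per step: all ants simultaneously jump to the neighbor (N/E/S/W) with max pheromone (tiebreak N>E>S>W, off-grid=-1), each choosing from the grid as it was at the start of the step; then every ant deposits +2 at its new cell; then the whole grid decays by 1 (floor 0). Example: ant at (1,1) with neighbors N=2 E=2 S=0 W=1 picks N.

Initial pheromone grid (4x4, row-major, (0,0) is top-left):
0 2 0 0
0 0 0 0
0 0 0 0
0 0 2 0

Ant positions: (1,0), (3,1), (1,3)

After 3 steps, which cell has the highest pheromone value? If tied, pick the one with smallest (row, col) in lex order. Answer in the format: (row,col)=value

Answer: (3,2)=3

Derivation:
Step 1: ant0:(1,0)->N->(0,0) | ant1:(3,1)->E->(3,2) | ant2:(1,3)->N->(0,3)
  grid max=3 at (3,2)
Step 2: ant0:(0,0)->E->(0,1) | ant1:(3,2)->N->(2,2) | ant2:(0,3)->S->(1,3)
  grid max=2 at (0,1)
Step 3: ant0:(0,1)->E->(0,2) | ant1:(2,2)->S->(3,2) | ant2:(1,3)->N->(0,3)
  grid max=3 at (3,2)
Final grid:
  0 1 1 1
  0 0 0 0
  0 0 0 0
  0 0 3 0
Max pheromone 3 at (3,2)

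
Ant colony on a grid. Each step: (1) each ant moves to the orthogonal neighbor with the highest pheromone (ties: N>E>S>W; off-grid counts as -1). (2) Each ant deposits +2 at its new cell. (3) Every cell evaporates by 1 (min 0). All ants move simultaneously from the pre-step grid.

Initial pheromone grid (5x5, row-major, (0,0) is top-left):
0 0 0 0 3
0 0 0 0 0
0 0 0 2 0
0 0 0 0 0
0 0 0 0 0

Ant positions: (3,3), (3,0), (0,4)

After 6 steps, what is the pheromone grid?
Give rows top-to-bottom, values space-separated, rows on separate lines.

After step 1: ants at (2,3),(2,0),(1,4)
  0 0 0 0 2
  0 0 0 0 1
  1 0 0 3 0
  0 0 0 0 0
  0 0 0 0 0
After step 2: ants at (1,3),(1,0),(0,4)
  0 0 0 0 3
  1 0 0 1 0
  0 0 0 2 0
  0 0 0 0 0
  0 0 0 0 0
After step 3: ants at (2,3),(0,0),(1,4)
  1 0 0 0 2
  0 0 0 0 1
  0 0 0 3 0
  0 0 0 0 0
  0 0 0 0 0
After step 4: ants at (1,3),(0,1),(0,4)
  0 1 0 0 3
  0 0 0 1 0
  0 0 0 2 0
  0 0 0 0 0
  0 0 0 0 0
After step 5: ants at (2,3),(0,2),(1,4)
  0 0 1 0 2
  0 0 0 0 1
  0 0 0 3 0
  0 0 0 0 0
  0 0 0 0 0
After step 6: ants at (1,3),(0,3),(0,4)
  0 0 0 1 3
  0 0 0 1 0
  0 0 0 2 0
  0 0 0 0 0
  0 0 0 0 0

0 0 0 1 3
0 0 0 1 0
0 0 0 2 0
0 0 0 0 0
0 0 0 0 0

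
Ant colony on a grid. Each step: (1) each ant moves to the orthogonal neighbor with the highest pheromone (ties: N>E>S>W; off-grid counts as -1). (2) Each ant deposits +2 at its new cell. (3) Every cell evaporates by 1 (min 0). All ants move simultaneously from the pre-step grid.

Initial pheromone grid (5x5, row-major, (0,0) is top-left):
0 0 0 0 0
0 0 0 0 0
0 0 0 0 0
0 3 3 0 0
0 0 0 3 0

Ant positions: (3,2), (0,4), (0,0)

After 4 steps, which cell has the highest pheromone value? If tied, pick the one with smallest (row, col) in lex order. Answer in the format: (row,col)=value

Step 1: ant0:(3,2)->W->(3,1) | ant1:(0,4)->S->(1,4) | ant2:(0,0)->E->(0,1)
  grid max=4 at (3,1)
Step 2: ant0:(3,1)->E->(3,2) | ant1:(1,4)->N->(0,4) | ant2:(0,1)->E->(0,2)
  grid max=3 at (3,1)
Step 3: ant0:(3,2)->W->(3,1) | ant1:(0,4)->S->(1,4) | ant2:(0,2)->E->(0,3)
  grid max=4 at (3,1)
Step 4: ant0:(3,1)->E->(3,2) | ant1:(1,4)->N->(0,4) | ant2:(0,3)->E->(0,4)
  grid max=3 at (0,4)
Final grid:
  0 0 0 0 3
  0 0 0 0 0
  0 0 0 0 0
  0 3 3 0 0
  0 0 0 0 0
Max pheromone 3 at (0,4)

Answer: (0,4)=3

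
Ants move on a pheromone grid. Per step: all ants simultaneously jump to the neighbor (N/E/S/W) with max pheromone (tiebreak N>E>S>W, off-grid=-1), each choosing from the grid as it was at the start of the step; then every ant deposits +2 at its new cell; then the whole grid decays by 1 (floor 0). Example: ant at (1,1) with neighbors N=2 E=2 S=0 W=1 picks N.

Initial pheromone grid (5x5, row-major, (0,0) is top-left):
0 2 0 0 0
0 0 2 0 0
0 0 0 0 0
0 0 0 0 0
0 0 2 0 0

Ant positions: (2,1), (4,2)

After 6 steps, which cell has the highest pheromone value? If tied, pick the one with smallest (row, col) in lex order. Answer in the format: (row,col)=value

Answer: (0,1)=2

Derivation:
Step 1: ant0:(2,1)->N->(1,1) | ant1:(4,2)->N->(3,2)
  grid max=1 at (0,1)
Step 2: ant0:(1,1)->N->(0,1) | ant1:(3,2)->S->(4,2)
  grid max=2 at (0,1)
Step 3: ant0:(0,1)->E->(0,2) | ant1:(4,2)->N->(3,2)
  grid max=1 at (0,1)
Step 4: ant0:(0,2)->W->(0,1) | ant1:(3,2)->S->(4,2)
  grid max=2 at (0,1)
Step 5: ant0:(0,1)->E->(0,2) | ant1:(4,2)->N->(3,2)
  grid max=1 at (0,1)
Step 6: ant0:(0,2)->W->(0,1) | ant1:(3,2)->S->(4,2)
  grid max=2 at (0,1)
Final grid:
  0 2 0 0 0
  0 0 0 0 0
  0 0 0 0 0
  0 0 0 0 0
  0 0 2 0 0
Max pheromone 2 at (0,1)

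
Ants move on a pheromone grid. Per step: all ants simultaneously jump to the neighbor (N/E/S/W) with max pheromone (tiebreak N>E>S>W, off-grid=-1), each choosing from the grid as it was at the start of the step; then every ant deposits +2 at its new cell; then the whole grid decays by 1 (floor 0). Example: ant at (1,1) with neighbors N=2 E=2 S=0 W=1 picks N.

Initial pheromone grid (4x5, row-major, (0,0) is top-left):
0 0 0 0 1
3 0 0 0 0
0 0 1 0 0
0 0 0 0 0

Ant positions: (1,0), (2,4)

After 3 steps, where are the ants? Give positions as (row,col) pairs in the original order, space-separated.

Step 1: ant0:(1,0)->N->(0,0) | ant1:(2,4)->N->(1,4)
  grid max=2 at (1,0)
Step 2: ant0:(0,0)->S->(1,0) | ant1:(1,4)->N->(0,4)
  grid max=3 at (1,0)
Step 3: ant0:(1,0)->N->(0,0) | ant1:(0,4)->S->(1,4)
  grid max=2 at (1,0)

(0,0) (1,4)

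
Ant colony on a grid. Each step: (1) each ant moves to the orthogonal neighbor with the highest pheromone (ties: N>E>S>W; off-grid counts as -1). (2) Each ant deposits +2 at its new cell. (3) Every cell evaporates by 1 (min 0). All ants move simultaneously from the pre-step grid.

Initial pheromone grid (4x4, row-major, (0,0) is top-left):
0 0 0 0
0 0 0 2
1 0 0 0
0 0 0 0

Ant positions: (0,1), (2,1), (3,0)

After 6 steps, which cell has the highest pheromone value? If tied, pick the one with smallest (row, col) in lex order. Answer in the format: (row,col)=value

Step 1: ant0:(0,1)->E->(0,2) | ant1:(2,1)->W->(2,0) | ant2:(3,0)->N->(2,0)
  grid max=4 at (2,0)
Step 2: ant0:(0,2)->E->(0,3) | ant1:(2,0)->N->(1,0) | ant2:(2,0)->N->(1,0)
  grid max=3 at (1,0)
Step 3: ant0:(0,3)->S->(1,3) | ant1:(1,0)->S->(2,0) | ant2:(1,0)->S->(2,0)
  grid max=6 at (2,0)
Step 4: ant0:(1,3)->N->(0,3) | ant1:(2,0)->N->(1,0) | ant2:(2,0)->N->(1,0)
  grid max=5 at (1,0)
Step 5: ant0:(0,3)->S->(1,3) | ant1:(1,0)->S->(2,0) | ant2:(1,0)->S->(2,0)
  grid max=8 at (2,0)
Step 6: ant0:(1,3)->N->(0,3) | ant1:(2,0)->N->(1,0) | ant2:(2,0)->N->(1,0)
  grid max=7 at (1,0)
Final grid:
  0 0 0 1
  7 0 0 0
  7 0 0 0
  0 0 0 0
Max pheromone 7 at (1,0)

Answer: (1,0)=7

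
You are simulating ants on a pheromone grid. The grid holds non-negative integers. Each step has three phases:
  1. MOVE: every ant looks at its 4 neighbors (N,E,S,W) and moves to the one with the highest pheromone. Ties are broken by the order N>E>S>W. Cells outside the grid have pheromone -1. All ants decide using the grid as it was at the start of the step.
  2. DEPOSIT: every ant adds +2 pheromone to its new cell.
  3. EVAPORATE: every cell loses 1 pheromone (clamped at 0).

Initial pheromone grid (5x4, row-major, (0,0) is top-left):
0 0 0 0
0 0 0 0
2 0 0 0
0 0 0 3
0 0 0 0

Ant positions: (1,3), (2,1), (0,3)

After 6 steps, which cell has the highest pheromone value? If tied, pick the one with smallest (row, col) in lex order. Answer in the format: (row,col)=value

Answer: (0,3)=6

Derivation:
Step 1: ant0:(1,3)->N->(0,3) | ant1:(2,1)->W->(2,0) | ant2:(0,3)->S->(1,3)
  grid max=3 at (2,0)
Step 2: ant0:(0,3)->S->(1,3) | ant1:(2,0)->N->(1,0) | ant2:(1,3)->N->(0,3)
  grid max=2 at (0,3)
Step 3: ant0:(1,3)->N->(0,3) | ant1:(1,0)->S->(2,0) | ant2:(0,3)->S->(1,3)
  grid max=3 at (0,3)
Step 4: ant0:(0,3)->S->(1,3) | ant1:(2,0)->N->(1,0) | ant2:(1,3)->N->(0,3)
  grid max=4 at (0,3)
Step 5: ant0:(1,3)->N->(0,3) | ant1:(1,0)->S->(2,0) | ant2:(0,3)->S->(1,3)
  grid max=5 at (0,3)
Step 6: ant0:(0,3)->S->(1,3) | ant1:(2,0)->N->(1,0) | ant2:(1,3)->N->(0,3)
  grid max=6 at (0,3)
Final grid:
  0 0 0 6
  1 0 0 6
  2 0 0 0
  0 0 0 0
  0 0 0 0
Max pheromone 6 at (0,3)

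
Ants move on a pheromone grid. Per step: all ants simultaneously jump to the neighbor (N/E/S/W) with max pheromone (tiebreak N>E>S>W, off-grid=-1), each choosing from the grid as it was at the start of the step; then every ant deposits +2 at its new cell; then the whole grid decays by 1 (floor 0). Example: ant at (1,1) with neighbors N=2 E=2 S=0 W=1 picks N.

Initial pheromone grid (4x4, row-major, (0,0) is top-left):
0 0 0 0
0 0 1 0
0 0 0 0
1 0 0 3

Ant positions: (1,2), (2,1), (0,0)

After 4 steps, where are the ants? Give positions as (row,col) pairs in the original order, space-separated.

Step 1: ant0:(1,2)->N->(0,2) | ant1:(2,1)->N->(1,1) | ant2:(0,0)->E->(0,1)
  grid max=2 at (3,3)
Step 2: ant0:(0,2)->W->(0,1) | ant1:(1,1)->N->(0,1) | ant2:(0,1)->E->(0,2)
  grid max=4 at (0,1)
Step 3: ant0:(0,1)->E->(0,2) | ant1:(0,1)->E->(0,2) | ant2:(0,2)->W->(0,1)
  grid max=5 at (0,1)
Step 4: ant0:(0,2)->W->(0,1) | ant1:(0,2)->W->(0,1) | ant2:(0,1)->E->(0,2)
  grid max=8 at (0,1)

(0,1) (0,1) (0,2)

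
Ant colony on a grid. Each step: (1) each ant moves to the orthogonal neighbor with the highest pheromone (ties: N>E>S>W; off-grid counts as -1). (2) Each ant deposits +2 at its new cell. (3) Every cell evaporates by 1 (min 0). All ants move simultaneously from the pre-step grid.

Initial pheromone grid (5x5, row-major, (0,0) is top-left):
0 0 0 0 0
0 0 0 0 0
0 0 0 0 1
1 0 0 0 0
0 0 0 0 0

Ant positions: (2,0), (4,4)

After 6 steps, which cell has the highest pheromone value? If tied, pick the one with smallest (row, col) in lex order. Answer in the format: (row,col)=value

Step 1: ant0:(2,0)->S->(3,0) | ant1:(4,4)->N->(3,4)
  grid max=2 at (3,0)
Step 2: ant0:(3,0)->N->(2,0) | ant1:(3,4)->N->(2,4)
  grid max=1 at (2,0)
Step 3: ant0:(2,0)->S->(3,0) | ant1:(2,4)->N->(1,4)
  grid max=2 at (3,0)
Step 4: ant0:(3,0)->N->(2,0) | ant1:(1,4)->N->(0,4)
  grid max=1 at (0,4)
Step 5: ant0:(2,0)->S->(3,0) | ant1:(0,4)->S->(1,4)
  grid max=2 at (3,0)
Step 6: ant0:(3,0)->N->(2,0) | ant1:(1,4)->N->(0,4)
  grid max=1 at (0,4)
Final grid:
  0 0 0 0 1
  0 0 0 0 0
  1 0 0 0 0
  1 0 0 0 0
  0 0 0 0 0
Max pheromone 1 at (0,4)

Answer: (0,4)=1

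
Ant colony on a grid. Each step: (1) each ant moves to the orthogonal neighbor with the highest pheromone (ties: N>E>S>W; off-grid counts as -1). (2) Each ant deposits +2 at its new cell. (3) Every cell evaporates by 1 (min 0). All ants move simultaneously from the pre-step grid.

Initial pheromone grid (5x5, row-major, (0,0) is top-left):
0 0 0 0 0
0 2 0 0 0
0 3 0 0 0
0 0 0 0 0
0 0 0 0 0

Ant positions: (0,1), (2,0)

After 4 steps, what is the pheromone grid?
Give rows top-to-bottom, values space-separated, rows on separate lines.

After step 1: ants at (1,1),(2,1)
  0 0 0 0 0
  0 3 0 0 0
  0 4 0 0 0
  0 0 0 0 0
  0 0 0 0 0
After step 2: ants at (2,1),(1,1)
  0 0 0 0 0
  0 4 0 0 0
  0 5 0 0 0
  0 0 0 0 0
  0 0 0 0 0
After step 3: ants at (1,1),(2,1)
  0 0 0 0 0
  0 5 0 0 0
  0 6 0 0 0
  0 0 0 0 0
  0 0 0 0 0
After step 4: ants at (2,1),(1,1)
  0 0 0 0 0
  0 6 0 0 0
  0 7 0 0 0
  0 0 0 0 0
  0 0 0 0 0

0 0 0 0 0
0 6 0 0 0
0 7 0 0 0
0 0 0 0 0
0 0 0 0 0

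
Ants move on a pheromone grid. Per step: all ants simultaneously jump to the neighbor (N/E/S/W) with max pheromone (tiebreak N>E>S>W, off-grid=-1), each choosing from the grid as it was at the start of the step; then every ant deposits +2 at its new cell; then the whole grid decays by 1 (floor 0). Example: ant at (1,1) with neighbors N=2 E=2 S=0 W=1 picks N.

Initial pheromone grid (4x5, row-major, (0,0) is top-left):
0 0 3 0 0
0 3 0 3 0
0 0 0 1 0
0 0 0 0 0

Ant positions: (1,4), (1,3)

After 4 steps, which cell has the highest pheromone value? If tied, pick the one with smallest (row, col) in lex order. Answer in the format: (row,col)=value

Step 1: ant0:(1,4)->W->(1,3) | ant1:(1,3)->S->(2,3)
  grid max=4 at (1,3)
Step 2: ant0:(1,3)->S->(2,3) | ant1:(2,3)->N->(1,3)
  grid max=5 at (1,3)
Step 3: ant0:(2,3)->N->(1,3) | ant1:(1,3)->S->(2,3)
  grid max=6 at (1,3)
Step 4: ant0:(1,3)->S->(2,3) | ant1:(2,3)->N->(1,3)
  grid max=7 at (1,3)
Final grid:
  0 0 0 0 0
  0 0 0 7 0
  0 0 0 5 0
  0 0 0 0 0
Max pheromone 7 at (1,3)

Answer: (1,3)=7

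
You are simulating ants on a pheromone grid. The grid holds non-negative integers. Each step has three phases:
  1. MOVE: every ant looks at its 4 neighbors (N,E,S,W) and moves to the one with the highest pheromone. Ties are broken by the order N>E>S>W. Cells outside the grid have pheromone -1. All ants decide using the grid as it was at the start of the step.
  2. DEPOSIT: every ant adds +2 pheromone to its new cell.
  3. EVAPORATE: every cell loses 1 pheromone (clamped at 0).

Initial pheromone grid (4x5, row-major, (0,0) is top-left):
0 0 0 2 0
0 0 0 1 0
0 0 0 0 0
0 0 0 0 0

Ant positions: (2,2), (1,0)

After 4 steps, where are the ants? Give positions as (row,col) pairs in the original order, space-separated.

Step 1: ant0:(2,2)->N->(1,2) | ant1:(1,0)->N->(0,0)
  grid max=1 at (0,0)
Step 2: ant0:(1,2)->N->(0,2) | ant1:(0,0)->E->(0,1)
  grid max=1 at (0,1)
Step 3: ant0:(0,2)->W->(0,1) | ant1:(0,1)->E->(0,2)
  grid max=2 at (0,1)
Step 4: ant0:(0,1)->E->(0,2) | ant1:(0,2)->W->(0,1)
  grid max=3 at (0,1)

(0,2) (0,1)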